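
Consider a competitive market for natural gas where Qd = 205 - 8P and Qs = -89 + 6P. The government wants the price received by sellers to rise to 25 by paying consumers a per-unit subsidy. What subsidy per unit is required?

At a seller price of 25, quantity supplied is -89 + 6·25 = 61.
Buyers absorb 61 only when they pay Pb with 205 − 8·Pb = 61, i.e. Pb = 18.
s = Ps − Pb = 25 − 18 = 7.

Required subsidy s = 7 per unit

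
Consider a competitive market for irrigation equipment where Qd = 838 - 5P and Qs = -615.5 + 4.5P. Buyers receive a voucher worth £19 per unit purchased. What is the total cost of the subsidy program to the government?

Pre-subsidy: 838 - 5P = -615.5 + 4.5P gives P* = 153, Q* = 73.
With the rebate, buyers effectively pay Pb = Ps − 19, where Ps is the price sellers receive.
Demand in terms of Ps becomes Qd = 838 − 5(Ps − 19) = 933 - 5Ps. Setting this equal to supply: 933 - 5Ps = -615.5 + 4.5Ps, so Ps = 163.
Buyers pay Pb = 163 − 19 = 144; Q' = -615.5 + 4.5·163 = 118.
Government outlay = subsidy × quantity = 19 × 118 = 2242.

Government cost = £2242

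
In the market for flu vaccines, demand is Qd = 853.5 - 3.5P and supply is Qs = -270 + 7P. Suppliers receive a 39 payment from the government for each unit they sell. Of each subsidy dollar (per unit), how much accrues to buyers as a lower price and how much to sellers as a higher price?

Buyers gain 26 per unit; sellers gain 13 per unit

Pre-subsidy: 853.5 - 3.5P = -270 + 7P gives P* = 107, Q* = 479.
With the subsidy, sellers receive Ps = Pb + 39 for each unit, where Pb is the price buyers pay.
Supply in terms of Pb becomes Qs = -270 + 7(Pb + 39) = 3 + 7Pb. Setting this equal to demand: 853.5 - 3.5Pb = 3 + 7Pb, so Pb = 81.
Sellers receive Ps = 81 + 39 = 120; Q' = 853.5 − 3.5·81 = 570.
Buyers' price falls by P* − Pb = 107 − 81 = 26; sellers' price rises by Ps − P* = 120 − 107 = 13.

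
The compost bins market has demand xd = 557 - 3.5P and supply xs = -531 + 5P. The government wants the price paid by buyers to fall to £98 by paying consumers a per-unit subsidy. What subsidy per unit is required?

At a buyer price of 98, quantity demanded is 557 − 3.5·98 = 214.
Sellers supply 214 only when they receive Ps with -531 + 5·Ps = 214, i.e. Ps = 149.
s = Ps − Pb = 149 − 98 = 51.

Required subsidy s = £51 per unit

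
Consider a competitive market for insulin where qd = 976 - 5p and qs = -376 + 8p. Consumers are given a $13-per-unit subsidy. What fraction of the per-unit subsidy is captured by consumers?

Consumer share = 8/13

Pre-subsidy: 976 - 5p = -376 + 8p gives p* = 104, q* = 456.
With the rebate, buyers effectively pay pb = ps − 13, where ps is the price sellers receive.
Demand in terms of ps becomes qd = 976 − 5(ps − 13) = 1041 - 5ps. Setting this equal to supply: 1041 - 5ps = -376 + 8ps, so ps = 109.
Buyers pay pb = 109 − 13 = 96; q' = -376 + 8·109 = 496.
Buyers' price falls by p* − pb = 104 − 96 = 8; sellers' price rises by ps − p* = 109 − 104 = 5.
So consumers capture 8/13 = 8/13 of each unit of subsidy.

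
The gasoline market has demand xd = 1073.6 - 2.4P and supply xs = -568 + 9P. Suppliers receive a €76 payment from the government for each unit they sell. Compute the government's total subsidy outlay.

Government cost = €66272

Pre-subsidy: 1073.6 - 2.4P = -568 + 9P gives P* = 144, x* = 728.
With the subsidy, sellers receive Ps = Pb + 76 for each unit, where Pb is the price buyers pay.
Supply in terms of Pb becomes xs = -568 + 9(Pb + 76) = 116 + 9Pb. Setting this equal to demand: 1073.6 - 2.4Pb = 116 + 9Pb, so Pb = 84.
Sellers receive Ps = 84 + 76 = 160; x' = 1073.6 − 2.4·84 = 872.
Government outlay = subsidy × quantity = 76 × 872 = 66272.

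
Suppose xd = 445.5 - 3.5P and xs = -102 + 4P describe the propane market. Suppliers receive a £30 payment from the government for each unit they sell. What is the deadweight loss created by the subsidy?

Pre-subsidy: 445.5 - 3.5P = -102 + 4P gives P* = 73, x* = 190.
With the subsidy, sellers receive Ps = Pb + 30 for each unit, where Pb is the price buyers pay.
Supply in terms of Pb becomes xs = -102 + 4(Pb + 30) = 18 + 4Pb. Setting this equal to demand: 445.5 - 3.5Pb = 18 + 4Pb, so Pb = 57.
Sellers receive Ps = 57 + 30 = 87; x' = 445.5 − 3.5·57 = 246.
The subsidy expands output by 246 − 190 = 56 past the efficient level; on those units the gap between marginal cost and willingness to pay runs from 0 up to 30.
DWL = ½ × 30 × 56 = 840.

Deadweight loss = £840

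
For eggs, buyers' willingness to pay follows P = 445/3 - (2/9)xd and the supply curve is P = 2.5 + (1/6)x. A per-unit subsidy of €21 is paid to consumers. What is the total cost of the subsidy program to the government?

Pre-subsidy: 445/3 - (2/9)x = 2.5 + (1/6)x gives x* = 375 and P* = 65.
With the rebate, buyers effectively pay Pb = Ps − 21, where Ps is the price sellers receive.
On the curves, Pb = 445/3 - (2/9)x and Ps = 2.5 + (1/6)x; the wedge Ps − Pb = 21 gives 2.5 + (1/6)x − (445/3 - (2/9)x) = 21, so x' = 429.
Then Pb = 445/3 − (2/9)·429 = 53 and Ps = 2.5 + (1/6)·429 = 74.
Government outlay = subsidy × quantity = 21 × 429 = 9009.

Government cost = €9009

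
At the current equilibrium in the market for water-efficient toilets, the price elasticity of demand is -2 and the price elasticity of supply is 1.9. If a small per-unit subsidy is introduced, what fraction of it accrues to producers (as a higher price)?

Producer share = 20/39

For a small subsidy around the equilibrium, the benefit split depends on the relative slopes, which at a point are proportional to the elasticities.
Buyer share = εs/(εs + |εd|) = 1.9/(1.9 + 2) = 19/39; seller share = |εd|/(εs + |εd|) = 20/39.
So producers capture 20/39 of the subsidy.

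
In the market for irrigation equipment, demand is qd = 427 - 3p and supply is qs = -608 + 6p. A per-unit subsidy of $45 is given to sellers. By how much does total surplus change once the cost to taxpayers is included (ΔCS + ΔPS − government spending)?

Pre-subsidy: 427 - 3p = -608 + 6p gives p* = 115, q* = 82.
With the subsidy, sellers receive ps = pb + 45 for each unit, where pb is the price buyers pay.
Supply in terms of pb becomes qs = -608 + 6(pb + 45) = -338 + 6pb. Setting this equal to demand: 427 - 3pb = -338 + 6pb, so pb = 85.
Sellers receive ps = 85 + 45 = 130; q' = 427 − 3·85 = 172.
ΔCS = ½(82 + 172)(115 − 85) = 3810; ΔPS = ½(82 + 172)(130 − 115) = 1905.
Government spending = 45 × 172 = 7740.
Net change = 3810 + 1905 − 7740 = -2025. The loss equals the DWL triangle ½·45·90.

Net change in total surplus = -$2025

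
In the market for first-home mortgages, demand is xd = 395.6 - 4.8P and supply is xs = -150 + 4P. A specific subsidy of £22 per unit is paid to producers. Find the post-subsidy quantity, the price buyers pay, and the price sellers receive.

x' = 146; buyers pay £52; sellers receive £74

Pre-subsidy: 395.6 - 4.8P = -150 + 4P gives P* = 62, x* = 98.
With the subsidy, sellers receive Ps = Pb + 22 for each unit, where Pb is the price buyers pay.
Supply in terms of Pb becomes xs = -150 + 4(Pb + 22) = -62 + 4Pb. Setting this equal to demand: 395.6 - 4.8Pb = -62 + 4Pb, so Pb = 52.
Sellers receive Ps = 52 + 22 = 74; x' = 395.6 − 4.8·52 = 146.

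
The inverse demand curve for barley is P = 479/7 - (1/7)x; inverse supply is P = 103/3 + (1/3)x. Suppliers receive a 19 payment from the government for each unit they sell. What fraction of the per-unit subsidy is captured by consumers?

Pre-subsidy: 479/7 - (1/7)x = 103/3 + (1/3)x gives x* = 71.6 and P* = 58.2.
With the subsidy, sellers receive Ps = Pb + 19 for each unit, where Pb is the price buyers pay.
On the curves, Pb = 479/7 - (1/7)x and Ps = 103/3 + (1/3)x; the wedge Ps − Pb = 19 gives 103/3 + (1/3)x − (479/7 - (1/7)x) = 19, so x' = 111.5.
Then Pb = 479/7 − (1/7)·111.5 = 52.5 and Ps = 103/3 + (1/3)·111.5 = 71.5.
Buyers' price falls by P* − Pb = 58.2 − 52.5 = 5.7; sellers' price rises by Ps − P* = 71.5 − 58.2 = 13.3.
So consumers capture 5.7/19 = 0.3 of each unit of subsidy.

Consumer share = 0.3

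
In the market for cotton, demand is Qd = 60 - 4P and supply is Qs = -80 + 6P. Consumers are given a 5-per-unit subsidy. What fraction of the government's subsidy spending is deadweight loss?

Pre-subsidy: 60 - 4P = -80 + 6P gives P* = 14, Q* = 4.
With the rebate, buyers effectively pay Pb = Ps − 5, where Ps is the price sellers receive.
Demand in terms of Ps becomes Qd = 60 − 4(Ps − 5) = 80 - 4Ps. Setting this equal to supply: 80 - 4Ps = -80 + 6Ps, so Ps = 16.
Buyers pay Pb = 16 − 5 = 11; Q' = -80 + 6·16 = 16.
ΔCS = ½(4 + 16)(14 − 11) = 30; ΔPS = ½(4 + 16)(16 − 14) = 20.
Government spending = 5 × 16 = 80.
DWL = ½ × 5 × (16 − 4) = 30; fraction = 30 / 80 = 0.375.

DWL / government spending = 0.375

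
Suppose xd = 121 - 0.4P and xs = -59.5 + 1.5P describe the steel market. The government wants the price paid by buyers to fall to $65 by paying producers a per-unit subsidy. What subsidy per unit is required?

At a buyer price of 65, quantity demanded is 121 − 0.4·65 = 95.
Sellers supply 95 only when they receive Ps with -59.5 + 1.5·Ps = 95, i.e. Ps = 103.
s = Ps − Pb = 103 − 65 = 38.

Required subsidy s = $38 per unit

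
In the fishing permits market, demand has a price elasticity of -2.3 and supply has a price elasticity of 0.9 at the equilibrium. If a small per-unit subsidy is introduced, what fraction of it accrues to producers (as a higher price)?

Producer share = 0.71875

For a small subsidy around the equilibrium, the benefit split depends on the relative slopes, which at a point are proportional to the elasticities.
Buyer share = εs/(εs + |εd|) = 0.9/(0.9 + 2.3) = 0.28125; seller share = |εd|/(εs + |εd|) = 0.71875.
So producers capture 0.71875 of the subsidy.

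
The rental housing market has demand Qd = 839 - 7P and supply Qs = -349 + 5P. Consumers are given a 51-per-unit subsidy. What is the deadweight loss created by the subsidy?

Pre-subsidy: 839 - 7P = -349 + 5P gives P* = 99, Q* = 146.
With the rebate, buyers effectively pay Pb = Ps − 51, where Ps is the price sellers receive.
Demand in terms of Ps becomes Qd = 839 − 7(Ps − 51) = 1196 - 7Ps. Setting this equal to supply: 1196 - 7Ps = -349 + 5Ps, so Ps = 128.75.
Buyers pay Pb = 128.75 − 51 = 77.75; Q' = -349 + 5·128.75 = 294.75.
The subsidy expands output by 294.75 − 146 = 148.75 past the efficient level; on those units the gap between marginal cost and willingness to pay runs from 0 up to 51.
DWL = ½ × 51 × 148.75 = 3793.125.

Deadweight loss = 3793.125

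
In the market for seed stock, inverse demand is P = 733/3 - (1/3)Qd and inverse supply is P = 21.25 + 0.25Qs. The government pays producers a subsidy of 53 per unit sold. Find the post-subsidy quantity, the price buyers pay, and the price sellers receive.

Q' = 3313/7; buyers pay 606/7; sellers receive 977/7

Pre-subsidy: 733/3 - (1/3)Q = 21.25 + 0.25Q gives Q* = 2677/7 and P* = 818/7.
With the subsidy, sellers receive Ps = Pb + 53 for each unit, where Pb is the price buyers pay.
On the curves, Pb = 733/3 - (1/3)Q and Ps = 21.25 + 0.25Q; the wedge Ps − Pb = 53 gives 21.25 + 0.25Q − (733/3 - (1/3)Q) = 53, so Q' = 3313/7.
Then Pb = 733/3 − (1/3)·(3313/7) = 606/7 and Ps = 21.25 + 0.25·(3313/7) = 977/7.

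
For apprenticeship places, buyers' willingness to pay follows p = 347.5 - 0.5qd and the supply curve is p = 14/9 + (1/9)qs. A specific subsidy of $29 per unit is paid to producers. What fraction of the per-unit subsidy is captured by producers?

Pre-subsidy: 347.5 - 0.5q = 14/9 + (1/9)q gives q* = 6227/11 and p* = 709/11.
With the subsidy, sellers receive ps = pb + 29 for each unit, where pb is the price buyers pay.
On the curves, pb = 347.5 - 0.5q and ps = 14/9 + (1/9)q; the wedge ps − pb = 29 gives 14/9 + (1/9)q − (347.5 - 0.5q) = 29, so q' = 6749/11.
Then pb = 347.5 − 0.5·(6749/11) = 448/11 and ps = 14/9 + (1/9)·(6749/11) = 767/11.
Buyers' price falls by p* − pb = 709/11 − 448/11 = 261/11; sellers' price rises by ps − p* = 767/11 − 709/11 = 58/11.
So producers capture (58/11)/29 = 2/11 of each unit of subsidy.

Producer share = 2/11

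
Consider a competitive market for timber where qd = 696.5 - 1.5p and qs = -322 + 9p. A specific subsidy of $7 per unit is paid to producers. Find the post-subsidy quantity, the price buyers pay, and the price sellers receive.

Pre-subsidy: 696.5 - 1.5p = -322 + 9p gives p* = 97, q* = 551.
With the subsidy, sellers receive ps = pb + 7 for each unit, where pb is the price buyers pay.
Supply in terms of pb becomes qs = -322 + 9(pb + 7) = -259 + 9pb. Setting this equal to demand: 696.5 - 1.5pb = -259 + 9pb, so pb = 91.
Sellers receive ps = 91 + 7 = 98; q' = 696.5 − 1.5·91 = 560.

q' = 560; buyers pay $91; sellers receive $98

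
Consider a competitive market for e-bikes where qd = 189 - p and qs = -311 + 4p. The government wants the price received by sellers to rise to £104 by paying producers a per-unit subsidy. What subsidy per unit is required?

At a seller price of 104, quantity supplied is -311 + 4·104 = 105.
Buyers absorb 105 only when they pay pb with 189 − 1·pb = 105, i.e. pb = 84.
s = ps − pb = 104 − 84 = 20.

Required subsidy s = £20 per unit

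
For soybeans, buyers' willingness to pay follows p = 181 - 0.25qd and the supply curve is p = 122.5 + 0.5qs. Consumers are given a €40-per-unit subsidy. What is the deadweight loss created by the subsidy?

Deadweight loss = 3200/3

Pre-subsidy: 181 - 0.25q = 122.5 + 0.5q gives q* = 78 and p* = 161.5.
With the rebate, buyers effectively pay pb = ps − 40, where ps is the price sellers receive.
On the curves, pb = 181 - 0.25q and ps = 122.5 + 0.5q; the wedge ps − pb = 40 gives 122.5 + 0.5q − (181 - 0.25q) = 40, so q' = 394/3.
Then pb = 181 − 0.25·(394/3) = 889/6 and ps = 122.5 + 0.5·(394/3) = 1129/6.
The subsidy expands output by 394/3 − 78 = 160/3 past the efficient level; on those units the gap between marginal cost and willingness to pay runs from 0 up to 40.
DWL = ½ × 40 × 160/3 = 3200/3.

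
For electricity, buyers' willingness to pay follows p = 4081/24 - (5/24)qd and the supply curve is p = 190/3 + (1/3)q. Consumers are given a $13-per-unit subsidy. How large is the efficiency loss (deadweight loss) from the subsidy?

Deadweight loss = $156

Pre-subsidy: 4081/24 - (5/24)q = 190/3 + (1/3)q gives q* = 197 and p* = 129.
With the rebate, buyers effectively pay pb = ps − 13, where ps is the price sellers receive.
On the curves, pb = 4081/24 - (5/24)q and ps = 190/3 + (1/3)q; the wedge ps − pb = 13 gives 190/3 + (1/3)q − (4081/24 - (5/24)q) = 13, so q' = 221.
Then pb = 4081/24 − (5/24)·221 = 124 and ps = 190/3 + (1/3)·221 = 137.
The subsidy expands output by 221 − 197 = 24 past the efficient level; on those units the gap between marginal cost and willingness to pay runs from 0 up to 13.
DWL = ½ × 13 × 24 = 156.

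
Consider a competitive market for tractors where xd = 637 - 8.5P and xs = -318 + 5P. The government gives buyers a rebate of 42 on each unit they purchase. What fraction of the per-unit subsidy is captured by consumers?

Pre-subsidy: 637 - 8.5P = -318 + 5P gives P* = 1910/27, x* = 964/27.
With the rebate, buyers effectively pay Pb = Ps − 42, where Ps is the price sellers receive.
Demand in terms of Ps becomes xd = 637 − 8.5(Ps − 42) = 994 - 8.5Ps. Setting this equal to supply: 994 - 8.5Ps = -318 + 5Ps, so Ps = 2624/27.
Buyers pay Pb = 2624/27 − 42 = 1490/27; x' = -318 + 5·(2624/27) = 4534/27.
Buyers' price falls by P* − Pb = 1910/27 − 1490/27 = 140/9; sellers' price rises by Ps − P* = 2624/27 − 1910/27 = 238/9.
So consumers capture (140/9)/42 = 10/27 of each unit of subsidy.

Consumer share = 10/27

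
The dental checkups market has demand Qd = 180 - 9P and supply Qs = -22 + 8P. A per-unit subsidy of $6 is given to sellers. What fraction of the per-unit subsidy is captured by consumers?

Consumer share = 8/17

Pre-subsidy: 180 - 9P = -22 + 8P gives P* = 202/17, Q* = 1242/17.
With the subsidy, sellers receive Ps = Pb + 6 for each unit, where Pb is the price buyers pay.
Supply in terms of Pb becomes Qs = -22 + 8(Pb + 6) = 26 + 8Pb. Setting this equal to demand: 180 - 9Pb = 26 + 8Pb, so Pb = 154/17.
Sellers receive Ps = 154/17 + 6 = 256/17; Q' = 180 − 9·(154/17) = 1674/17.
Buyers' price falls by P* − Pb = 202/17 − 154/17 = 48/17; sellers' price rises by Ps − P* = 256/17 − 202/17 = 54/17.
So consumers capture (48/17)/6 = 8/17 of each unit of subsidy.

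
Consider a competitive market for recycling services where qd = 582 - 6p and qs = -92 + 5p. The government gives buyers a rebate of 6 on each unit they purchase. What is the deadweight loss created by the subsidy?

Pre-subsidy: 582 - 6p = -92 + 5p gives p* = 674/11, q* = 2358/11.
With the rebate, buyers effectively pay pb = ps − 6, where ps is the price sellers receive.
Demand in terms of ps becomes qd = 582 − 6(ps − 6) = 618 - 6ps. Setting this equal to supply: 618 - 6ps = -92 + 5ps, so ps = 710/11.
Buyers pay pb = 710/11 − 6 = 644/11; q' = -92 + 5·(710/11) = 2538/11.
The subsidy expands output by 2538/11 − 2358/11 = 180/11 past the efficient level; on those units the gap between marginal cost and willingness to pay runs from 0 up to 6.
DWL = ½ × 6 × 180/11 = 540/11.

Deadweight loss = 540/11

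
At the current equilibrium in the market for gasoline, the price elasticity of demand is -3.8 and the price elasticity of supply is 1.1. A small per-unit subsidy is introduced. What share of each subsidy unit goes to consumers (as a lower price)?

For a small subsidy around the equilibrium, the benefit split depends on the relative slopes, which at a point are proportional to the elasticities.
Buyer share = εs/(εs + |εd|) = 1.1/(1.1 + 3.8) = 11/49; seller share = |εd|/(εs + |εd|) = 38/49.

Consumer share = 11/49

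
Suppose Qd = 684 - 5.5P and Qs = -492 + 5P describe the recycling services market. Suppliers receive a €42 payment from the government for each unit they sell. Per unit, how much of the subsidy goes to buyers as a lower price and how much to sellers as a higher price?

Buyers gain €20 per unit; sellers gain €22 per unit

Pre-subsidy: 684 - 5.5P = -492 + 5P gives P* = 112, Q* = 68.
With the subsidy, sellers receive Ps = Pb + 42 for each unit, where Pb is the price buyers pay.
Supply in terms of Pb becomes Qs = -492 + 5(Pb + 42) = -282 + 5Pb. Setting this equal to demand: 684 - 5.5Pb = -282 + 5Pb, so Pb = 92.
Sellers receive Ps = 92 + 42 = 134; Q' = 684 − 5.5·92 = 178.
Buyers' price falls by P* − Pb = 112 − 92 = 20; sellers' price rises by Ps − P* = 134 − 112 = 22.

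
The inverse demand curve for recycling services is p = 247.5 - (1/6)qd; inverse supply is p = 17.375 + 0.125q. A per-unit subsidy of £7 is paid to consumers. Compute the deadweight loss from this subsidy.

Deadweight loss = £84

Pre-subsidy: 247.5 - (1/6)q = 17.375 + 0.125q gives q* = 789 and p* = 116.
With the rebate, buyers effectively pay pb = ps − 7, where ps is the price sellers receive.
On the curves, pb = 247.5 - (1/6)q and ps = 17.375 + 0.125q; the wedge ps − pb = 7 gives 17.375 + 0.125q − (247.5 - (1/6)q) = 7, so q' = 813.
Then pb = 247.5 − (1/6)·813 = 112 and ps = 17.375 + 0.125·813 = 119.
The subsidy expands output by 813 − 789 = 24 past the efficient level; on those units the gap between marginal cost and willingness to pay runs from 0 up to 7.
DWL = ½ × 7 × 24 = 84.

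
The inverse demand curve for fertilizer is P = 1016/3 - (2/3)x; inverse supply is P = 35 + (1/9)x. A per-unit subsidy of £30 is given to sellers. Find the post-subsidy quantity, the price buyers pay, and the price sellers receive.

Pre-subsidy: 1016/3 - (2/3)x = 35 + (1/9)x gives x* = 2733/7 and P* = 1646/21.
With the subsidy, sellers receive Ps = Pb + 30 for each unit, where Pb is the price buyers pay.
On the curves, Pb = 1016/3 - (2/3)x and Ps = 35 + (1/9)x; the wedge Ps − Pb = 30 gives 35 + (1/9)x − (1016/3 - (2/3)x) = 30, so x' = 429.
Then Pb = 1016/3 − (2/3)·429 = 158/3 and Ps = 35 + (1/9)·429 = 248/3.

x' = 429; buyers pay 158/3; sellers receive 248/3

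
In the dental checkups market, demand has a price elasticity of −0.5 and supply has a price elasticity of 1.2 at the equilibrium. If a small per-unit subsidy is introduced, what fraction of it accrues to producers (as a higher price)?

For a small subsidy around the equilibrium, the benefit split depends on the relative slopes, which at a point are proportional to the elasticities.
Buyer share = εs/(εs + |εd|) = 1.2/(1.2 + 0.5) = 12/17; seller share = |εd|/(εs + |εd|) = 5/17.
So producers capture 5/17 of the subsidy.

Producer share = 5/17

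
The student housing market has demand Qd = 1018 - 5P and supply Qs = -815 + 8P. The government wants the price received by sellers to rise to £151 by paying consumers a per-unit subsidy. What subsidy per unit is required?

At a seller price of 151, quantity supplied is -815 + 8·151 = 393.
Buyers absorb 393 only when they pay Pb with 1018 − 5·Pb = 393, i.e. Pb = 125.
s = Ps − Pb = 151 − 125 = 26.

Required subsidy s = £26 per unit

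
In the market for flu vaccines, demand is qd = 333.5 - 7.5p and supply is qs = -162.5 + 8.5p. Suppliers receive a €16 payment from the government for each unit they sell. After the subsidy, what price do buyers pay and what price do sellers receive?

Pre-subsidy: 333.5 - 7.5p = -162.5 + 8.5p gives p* = 31, q* = 101.
With the subsidy, sellers receive ps = pb + 16 for each unit, where pb is the price buyers pay.
Supply in terms of pb becomes qs = -162.5 + 8.5(pb + 16) = -26.5 + 8.5pb. Setting this equal to demand: 333.5 - 7.5pb = -26.5 + 8.5pb, so pb = 22.5.
Sellers receive ps = 22.5 + 16 = 38.5; q' = 333.5 − 7.5·22.5 = 164.75.

Buyers pay €22.5; sellers receive €38.5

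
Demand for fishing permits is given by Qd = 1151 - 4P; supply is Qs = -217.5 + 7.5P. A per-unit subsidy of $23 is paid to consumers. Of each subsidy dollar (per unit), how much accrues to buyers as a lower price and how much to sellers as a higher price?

Buyers gain $15 per unit; sellers gain $8 per unit

Pre-subsidy: 1151 - 4P = -217.5 + 7.5P gives P* = 119, Q* = 675.
With the rebate, buyers effectively pay Pb = Ps − 23, where Ps is the price sellers receive.
Demand in terms of Ps becomes Qd = 1151 − 4(Ps − 23) = 1243 - 4Ps. Setting this equal to supply: 1243 - 4Ps = -217.5 + 7.5Ps, so Ps = 127.
Buyers pay Pb = 127 − 23 = 104; Q' = -217.5 + 7.5·127 = 735.
Buyers' price falls by P* − Pb = 119 − 104 = 15; sellers' price rises by Ps − P* = 127 − 119 = 8.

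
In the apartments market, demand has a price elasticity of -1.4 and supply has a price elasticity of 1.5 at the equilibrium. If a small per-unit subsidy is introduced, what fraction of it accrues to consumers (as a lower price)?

Consumer share = 15/29

For a small subsidy around the equilibrium, the benefit split depends on the relative slopes, which at a point are proportional to the elasticities.
Buyer share = εs/(εs + |εd|) = 1.5/(1.5 + 1.4) = 15/29; seller share = |εd|/(εs + |εd|) = 14/29.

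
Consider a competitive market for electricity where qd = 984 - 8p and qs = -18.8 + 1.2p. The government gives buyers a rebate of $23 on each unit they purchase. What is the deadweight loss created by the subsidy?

Deadweight loss = $276

Pre-subsidy: 984 - 8p = -18.8 + 1.2p gives p* = 109, q* = 112.
With the rebate, buyers effectively pay pb = ps − 23, where ps is the price sellers receive.
Demand in terms of ps becomes qd = 984 − 8(ps − 23) = 1168 - 8ps. Setting this equal to supply: 1168 - 8ps = -18.8 + 1.2ps, so ps = 129.
Buyers pay pb = 129 − 23 = 106; q' = -18.8 + 1.2·129 = 136.
The subsidy expands output by 136 − 112 = 24 past the efficient level; on those units the gap between marginal cost and willingness to pay runs from 0 up to 23.
DWL = ½ × 23 × 24 = 276.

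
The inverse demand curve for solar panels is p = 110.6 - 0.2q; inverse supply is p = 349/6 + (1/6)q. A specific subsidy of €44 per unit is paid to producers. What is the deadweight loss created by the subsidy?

Pre-subsidy: 110.6 - 0.2q = 349/6 + (1/6)q gives q* = 143 and p* = 82.
With the subsidy, sellers receive ps = pb + 44 for each unit, where pb is the price buyers pay.
On the curves, pb = 110.6 - 0.2q and ps = 349/6 + (1/6)q; the wedge ps − pb = 44 gives 349/6 + (1/6)q − (110.6 - 0.2q) = 44, so q' = 263.
Then pb = 110.6 − 0.2·263 = 58 and ps = 349/6 + (1/6)·263 = 102.
The subsidy expands output by 263 − 143 = 120 past the efficient level; on those units the gap between marginal cost and willingness to pay runs from 0 up to 44.
DWL = ½ × 44 × 120 = 2640.

Deadweight loss = €2640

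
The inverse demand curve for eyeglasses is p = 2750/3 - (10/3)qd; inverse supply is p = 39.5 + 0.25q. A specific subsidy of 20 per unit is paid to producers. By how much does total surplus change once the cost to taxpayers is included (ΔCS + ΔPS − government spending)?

Pre-subsidy: 2750/3 - (10/3)q = 39.5 + 0.25q gives q* = 10526/43 and p* = 4330/43.
With the subsidy, sellers receive ps = pb + 20 for each unit, where pb is the price buyers pay.
On the curves, pb = 2750/3 - (10/3)q and ps = 39.5 + 0.25q; the wedge ps − pb = 20 gives 39.5 + 0.25q − (2750/3 - (10/3)q) = 20, so q' = 10766/43.
Then pb = 2750/3 − (10/3)·(10766/43) = 3530/43 and ps = 39.5 + 0.25·(10766/43) = 4390/43.
ΔCS = ½(10526/43 + 10766/43)(4330/43 − 3530/43) = 8516800/1849; ΔPS = ½(10526/43 + 10766/43)(4390/43 − 4330/43) = 638760/1849.
Government spending = 20 × 10766/43 = 215320/43.
Net change = 8516800/1849 + 638760/1849 − 215320/43 = -2400/43. The loss equals the DWL triangle ½·20·240/43.

Net change in total surplus = -2400/43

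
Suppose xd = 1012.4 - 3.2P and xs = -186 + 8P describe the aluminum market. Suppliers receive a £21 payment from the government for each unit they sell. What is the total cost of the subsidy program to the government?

Government cost = £15078

Pre-subsidy: 1012.4 - 3.2P = -186 + 8P gives P* = 107, x* = 670.
With the subsidy, sellers receive Ps = Pb + 21 for each unit, where Pb is the price buyers pay.
Supply in terms of Pb becomes xs = -186 + 8(Pb + 21) = -18 + 8Pb. Setting this equal to demand: 1012.4 - 3.2Pb = -18 + 8Pb, so Pb = 92.
Sellers receive Ps = 92 + 21 = 113; x' = 1012.4 − 3.2·92 = 718.
Government outlay = subsidy × quantity = 21 × 718 = 15078.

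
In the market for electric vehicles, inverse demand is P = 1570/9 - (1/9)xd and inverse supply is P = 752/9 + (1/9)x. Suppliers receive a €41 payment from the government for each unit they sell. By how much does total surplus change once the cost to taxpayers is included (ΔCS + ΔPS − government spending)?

Pre-subsidy: 1570/9 - (1/9)x = 752/9 + (1/9)x gives x* = 409 and P* = 129.
With the subsidy, sellers receive Ps = Pb + 41 for each unit, where Pb is the price buyers pay.
On the curves, Pb = 1570/9 - (1/9)x and Ps = 752/9 + (1/9)x; the wedge Ps − Pb = 41 gives 752/9 + (1/9)x − (1570/9 - (1/9)x) = 41, so x' = 593.5.
Then Pb = 1570/9 − (1/9)·593.5 = 108.5 and Ps = 752/9 + (1/9)·593.5 = 149.5.
ΔCS = ½(409 + 593.5)(129 − 108.5) = 10275.625; ΔPS = ½(409 + 593.5)(149.5 − 129) = 10275.625.
Government spending = 41 × 593.5 = 24333.5.
Net change = 10275.625 + 10275.625 − 24333.5 = -3782.25. The loss equals the DWL triangle ½·41·184.5.

Net change in total surplus = -€3782.25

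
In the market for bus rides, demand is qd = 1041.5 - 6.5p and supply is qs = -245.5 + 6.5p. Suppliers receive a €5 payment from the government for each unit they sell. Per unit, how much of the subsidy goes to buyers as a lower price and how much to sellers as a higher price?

Pre-subsidy: 1041.5 - 6.5p = -245.5 + 6.5p gives p* = 99, q* = 398.
With the subsidy, sellers receive ps = pb + 5 for each unit, where pb is the price buyers pay.
Supply in terms of pb becomes qs = -245.5 + 6.5(pb + 5) = -213 + 6.5pb. Setting this equal to demand: 1041.5 - 6.5pb = -213 + 6.5pb, so pb = 96.5.
Sellers receive ps = 96.5 + 5 = 101.5; q' = 1041.5 − 6.5·96.5 = 414.25.
Buyers' price falls by p* − pb = 99 − 96.5 = 2.5; sellers' price rises by ps − p* = 101.5 − 99 = 2.5.

Buyers gain €2.5 per unit; sellers gain €2.5 per unit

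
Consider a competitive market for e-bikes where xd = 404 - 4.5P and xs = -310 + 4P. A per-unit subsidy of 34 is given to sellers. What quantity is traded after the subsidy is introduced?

x' = 98

Pre-subsidy: 404 - 4.5P = -310 + 4P gives P* = 84, x* = 26.
With the subsidy, sellers receive Ps = Pb + 34 for each unit, where Pb is the price buyers pay.
Supply in terms of Pb becomes xs = -310 + 4(Pb + 34) = -174 + 4Pb. Setting this equal to demand: 404 - 4.5Pb = -174 + 4Pb, so Pb = 68.
Sellers receive Ps = 68 + 34 = 102; x' = 404 − 4.5·68 = 98.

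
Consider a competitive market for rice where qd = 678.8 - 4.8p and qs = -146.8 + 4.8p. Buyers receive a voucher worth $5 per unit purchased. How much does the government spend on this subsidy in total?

Government cost = $1390

Pre-subsidy: 678.8 - 4.8p = -146.8 + 4.8p gives p* = 86, q* = 266.
With the rebate, buyers effectively pay pb = ps − 5, where ps is the price sellers receive.
Demand in terms of ps becomes qd = 678.8 − 4.8(ps − 5) = 702.8 - 4.8ps. Setting this equal to supply: 702.8 - 4.8ps = -146.8 + 4.8ps, so ps = 88.5.
Buyers pay pb = 88.5 − 5 = 83.5; q' = -146.8 + 4.8·88.5 = 278.
Government outlay = subsidy × quantity = 5 × 278 = 1390.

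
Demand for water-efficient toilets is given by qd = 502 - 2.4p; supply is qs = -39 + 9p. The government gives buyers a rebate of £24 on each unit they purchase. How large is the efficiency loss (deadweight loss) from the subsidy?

Deadweight loss = 10368/19

Pre-subsidy: 502 - 2.4p = -39 + 9p gives p* = 2705/57, q* = 7374/19.
With the rebate, buyers effectively pay pb = ps − 24, where ps is the price sellers receive.
Demand in terms of ps becomes qd = 502 − 2.4(ps − 24) = 559.6 - 2.4ps. Setting this equal to supply: 559.6 - 2.4ps = -39 + 9ps, so ps = 2993/57.
Buyers pay pb = 2993/57 − 24 = 1625/57; q' = -39 + 9·(2993/57) = 8238/19.
The subsidy expands output by 8238/19 − 7374/19 = 864/19 past the efficient level; on those units the gap between marginal cost and willingness to pay runs from 0 up to 24.
DWL = ½ × 24 × 864/19 = 10368/19.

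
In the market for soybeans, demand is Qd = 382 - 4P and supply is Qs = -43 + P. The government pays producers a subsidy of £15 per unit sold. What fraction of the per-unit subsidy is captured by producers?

Producer share = 0.8

Pre-subsidy: 382 - 4P = -43 + P gives P* = 85, Q* = 42.
With the subsidy, sellers receive Ps = Pb + 15 for each unit, where Pb is the price buyers pay.
Supply in terms of Pb becomes Qs = -43 + 1(Pb + 15) = -28 + Pb. Setting this equal to demand: 382 - 4Pb = -28 + Pb, so Pb = 82.
Sellers receive Ps = 82 + 15 = 97; Q' = 382 − 4·82 = 54.
Buyers' price falls by P* − Pb = 85 − 82 = 3; sellers' price rises by Ps − P* = 97 − 85 = 12.
So producers capture 12/15 = 0.8 of each unit of subsidy.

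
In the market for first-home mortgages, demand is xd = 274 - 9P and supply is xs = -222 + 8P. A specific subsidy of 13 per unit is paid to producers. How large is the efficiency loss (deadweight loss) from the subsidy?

Deadweight loss = 6084/17

Pre-subsidy: 274 - 9P = -222 + 8P gives P* = 496/17, x* = 194/17.
With the subsidy, sellers receive Ps = Pb + 13 for each unit, where Pb is the price buyers pay.
Supply in terms of Pb becomes xs = -222 + 8(Pb + 13) = -118 + 8Pb. Setting this equal to demand: 274 - 9Pb = -118 + 8Pb, so Pb = 392/17.
Sellers receive Ps = 392/17 + 13 = 613/17; x' = 274 − 9·(392/17) = 1130/17.
The subsidy expands output by 1130/17 − 194/17 = 936/17 past the efficient level; on those units the gap between marginal cost and willingness to pay runs from 0 up to 13.
DWL = ½ × 13 × 936/17 = 6084/17.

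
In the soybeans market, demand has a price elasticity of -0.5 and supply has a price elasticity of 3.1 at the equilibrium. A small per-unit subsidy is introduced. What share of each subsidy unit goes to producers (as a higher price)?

For a small subsidy around the equilibrium, the benefit split depends on the relative slopes, which at a point are proportional to the elasticities.
Buyer share = εs/(εs + |εd|) = 3.1/(3.1 + 0.5) = 31/36; seller share = |εd|/(εs + |εd|) = 5/36.
So producers capture 5/36 of the subsidy.

Producer share = 5/36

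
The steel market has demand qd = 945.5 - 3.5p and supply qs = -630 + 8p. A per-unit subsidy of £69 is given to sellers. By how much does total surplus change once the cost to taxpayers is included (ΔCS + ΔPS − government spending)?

Pre-subsidy: 945.5 - 3.5p = -630 + 8p gives p* = 137, q* = 466.
With the subsidy, sellers receive ps = pb + 69 for each unit, where pb is the price buyers pay.
Supply in terms of pb becomes qs = -630 + 8(pb + 69) = -78 + 8pb. Setting this equal to demand: 945.5 - 3.5pb = -78 + 8pb, so pb = 89.
Sellers receive ps = 89 + 69 = 158; q' = 945.5 − 3.5·89 = 634.
ΔCS = ½(466 + 634)(137 − 89) = 26400; ΔPS = ½(466 + 634)(158 − 137) = 11550.
Government spending = 69 × 634 = 43746.
Net change = 26400 + 11550 − 43746 = -5796. The loss equals the DWL triangle ½·69·168.

Net change in total surplus = -£5796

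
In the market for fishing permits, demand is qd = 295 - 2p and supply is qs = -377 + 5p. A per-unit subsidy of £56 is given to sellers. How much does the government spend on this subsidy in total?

Government cost = £10248

Pre-subsidy: 295 - 2p = -377 + 5p gives p* = 96, q* = 103.
With the subsidy, sellers receive ps = pb + 56 for each unit, where pb is the price buyers pay.
Supply in terms of pb becomes qs = -377 + 5(pb + 56) = -97 + 5pb. Setting this equal to demand: 295 - 2pb = -97 + 5pb, so pb = 56.
Sellers receive ps = 56 + 56 = 112; q' = 295 − 2·56 = 183.
Government outlay = subsidy × quantity = 56 × 183 = 10248.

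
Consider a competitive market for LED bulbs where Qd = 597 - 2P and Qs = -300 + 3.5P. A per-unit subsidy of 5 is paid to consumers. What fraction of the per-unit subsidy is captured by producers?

Pre-subsidy: 597 - 2P = -300 + 3.5P gives P* = 1794/11, Q* = 2979/11.
With the rebate, buyers effectively pay Pb = Ps − 5, where Ps is the price sellers receive.
Demand in terms of Ps becomes Qd = 597 − 2(Ps − 5) = 607 - 2Ps. Setting this equal to supply: 607 - 2Ps = -300 + 3.5Ps, so Ps = 1814/11.
Buyers pay Pb = 1814/11 − 5 = 1759/11; Q' = -300 + 3.5·(1814/11) = 3049/11.
Buyers' price falls by P* − Pb = 1794/11 − 1759/11 = 35/11; sellers' price rises by Ps − P* = 1814/11 − 1794/11 = 20/11.
So producers capture (20/11)/5 = 4/11 of each unit of subsidy.

Producer share = 4/11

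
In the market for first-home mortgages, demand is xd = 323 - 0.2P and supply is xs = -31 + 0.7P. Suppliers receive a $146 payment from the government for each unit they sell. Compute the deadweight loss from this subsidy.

Pre-subsidy: 323 - 0.2P = -31 + 0.7P gives P* = 1180/3, x* = 733/3.
With the subsidy, sellers receive Ps = Pb + 146 for each unit, where Pb is the price buyers pay.
Supply in terms of Pb becomes xs = -31 + 0.7(Pb + 146) = 71.2 + 0.7Pb. Setting this equal to demand: 323 - 0.2Pb = 71.2 + 0.7Pb, so Pb = 2518/9.
Sellers receive Ps = 2518/9 + 146 = 3832/9; x' = 323 − 0.2·(2518/9) = 12017/45.
The subsidy expands output by 12017/45 − 733/3 = 1022/45 past the efficient level; on those units the gap between marginal cost and willingness to pay runs from 0 up to 146.
DWL = ½ × 146 × 1022/45 = 74606/45.

Deadweight loss = 74606/45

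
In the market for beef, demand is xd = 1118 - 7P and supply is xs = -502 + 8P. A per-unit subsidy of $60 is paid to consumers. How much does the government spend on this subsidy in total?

Government cost = $35160

Pre-subsidy: 1118 - 7P = -502 + 8P gives P* = 108, x* = 362.
With the rebate, buyers effectively pay Pb = Ps − 60, where Ps is the price sellers receive.
Demand in terms of Ps becomes xd = 1118 − 7(Ps − 60) = 1538 - 7Ps. Setting this equal to supply: 1538 - 7Ps = -502 + 8Ps, so Ps = 136.
Buyers pay Pb = 136 − 60 = 76; x' = -502 + 8·136 = 586.
Government outlay = subsidy × quantity = 60 × 586 = 35160.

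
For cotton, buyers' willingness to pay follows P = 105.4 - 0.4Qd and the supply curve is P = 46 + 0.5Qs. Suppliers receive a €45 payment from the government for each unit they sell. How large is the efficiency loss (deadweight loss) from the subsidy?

Deadweight loss = €1125

Pre-subsidy: 105.4 - 0.4Q = 46 + 0.5Q gives Q* = 66 and P* = 79.
With the subsidy, sellers receive Ps = Pb + 45 for each unit, where Pb is the price buyers pay.
On the curves, Pb = 105.4 - 0.4Q and Ps = 46 + 0.5Q; the wedge Ps − Pb = 45 gives 46 + 0.5Q − (105.4 - 0.4Q) = 45, so Q' = 116.
Then Pb = 105.4 − 0.4·116 = 59 and Ps = 46 + 0.5·116 = 104.
The subsidy expands output by 116 − 66 = 50 past the efficient level; on those units the gap between marginal cost and willingness to pay runs from 0 up to 45.
DWL = ½ × 45 × 50 = 1125.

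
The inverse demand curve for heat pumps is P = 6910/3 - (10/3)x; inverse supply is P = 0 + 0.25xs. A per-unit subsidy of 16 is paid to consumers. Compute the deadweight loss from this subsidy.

Pre-subsidy: 6910/3 - (10/3)x = 0 + 0.25x gives x* = 27640/43 and P* = 6910/43.
With the rebate, buyers effectively pay Pb = Ps − 16, where Ps is the price sellers receive.
On the curves, Pb = 6910/3 - (10/3)x and Ps = 0 + 0.25x; the wedge Ps − Pb = 16 gives 0 + 0.25x − (6910/3 - (10/3)x) = 16, so x' = 27832/43.
Then Pb = 6910/3 − (10/3)·(27832/43) = 6270/43 and Ps = 0 + 0.25·(27832/43) = 6958/43.
The subsidy expands output by 27832/43 − 27640/43 = 192/43 past the efficient level; on those units the gap between marginal cost and willingness to pay runs from 0 up to 16.
DWL = ½ × 16 × 192/43 = 1536/43.

Deadweight loss = 1536/43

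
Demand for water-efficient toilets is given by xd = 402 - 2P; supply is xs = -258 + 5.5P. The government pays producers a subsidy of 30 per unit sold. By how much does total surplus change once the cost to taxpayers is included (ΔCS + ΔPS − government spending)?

Pre-subsidy: 402 - 2P = -258 + 5.5P gives P* = 88, x* = 226.
With the subsidy, sellers receive Ps = Pb + 30 for each unit, where Pb is the price buyers pay.
Supply in terms of Pb becomes xs = -258 + 5.5(Pb + 30) = -93 + 5.5Pb. Setting this equal to demand: 402 - 2Pb = -93 + 5.5Pb, so Pb = 66.
Sellers receive Ps = 66 + 30 = 96; x' = 402 − 2·66 = 270.
ΔCS = ½(226 + 270)(88 − 66) = 5456; ΔPS = ½(226 + 270)(96 − 88) = 1984.
Government spending = 30 × 270 = 8100.
Net change = 5456 + 1984 − 8100 = -660. The loss equals the DWL triangle ½·30·44.

Net change in total surplus = -660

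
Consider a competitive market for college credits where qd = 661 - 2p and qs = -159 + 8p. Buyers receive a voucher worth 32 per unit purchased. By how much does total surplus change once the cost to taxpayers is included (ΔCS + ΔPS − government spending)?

Net change in total surplus = -819.2

Pre-subsidy: 661 - 2p = -159 + 8p gives p* = 82, q* = 497.
With the rebate, buyers effectively pay pb = ps − 32, where ps is the price sellers receive.
Demand in terms of ps becomes qd = 661 − 2(ps − 32) = 725 - 2ps. Setting this equal to supply: 725 - 2ps = -159 + 8ps, so ps = 88.4.
Buyers pay pb = 88.4 − 32 = 56.4; q' = -159 + 8·88.4 = 548.2.
ΔCS = ½(497 + 548.2)(82 − 56.4) = 13378.56; ΔPS = ½(497 + 548.2)(88.4 − 82) = 3344.64.
Government spending = 32 × 548.2 = 17542.4.
Net change = 13378.56 + 3344.64 − 17542.4 = -819.2. The loss equals the DWL triangle ½·32·51.2.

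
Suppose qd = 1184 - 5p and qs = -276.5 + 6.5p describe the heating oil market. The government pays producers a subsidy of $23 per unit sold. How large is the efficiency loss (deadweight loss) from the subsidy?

Deadweight loss = $747.5

Pre-subsidy: 1184 - 5p = -276.5 + 6.5p gives p* = 127, q* = 549.
With the subsidy, sellers receive ps = pb + 23 for each unit, where pb is the price buyers pay.
Supply in terms of pb becomes qs = -276.5 + 6.5(pb + 23) = -127 + 6.5pb. Setting this equal to demand: 1184 - 5pb = -127 + 6.5pb, so pb = 114.
Sellers receive ps = 114 + 23 = 137; q' = 1184 − 5·114 = 614.
The subsidy expands output by 614 − 549 = 65 past the efficient level; on those units the gap between marginal cost and willingness to pay runs from 0 up to 23.
DWL = ½ × 23 × 65 = 747.5.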